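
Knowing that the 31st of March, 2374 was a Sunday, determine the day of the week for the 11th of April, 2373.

Wednesday

Count forward from the earlier date (April 11, 2373) to the later (March 31, 2374):
April 2373: 30 − 11 = 19 days remain.
Then 10 full months totalling 304 days.
March 1–31, 2374: 31 days.
Total: 19 + 304 + 31 = 354 days.
354 mod 7 = 4, so 4 days before Sunday is Wednesday.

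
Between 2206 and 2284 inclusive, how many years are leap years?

Years divisible by 4: 2208, 2212, …, 2284 — 20 in all.
No century exceptions apply. Count: 20.

20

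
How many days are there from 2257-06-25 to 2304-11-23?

Day-of-year of June 25, 2257: 176.
Day-of-year of November 23, 2304: 328.
2257 has 365 days, so 365 − 176 = 189 days remain in 2257.
Full years 2258–2303: 36 common + 10 leap = 36×365 + 10×366 = 16800 days.
Total: 189 + 16800 + 328 = 17317 days.

17317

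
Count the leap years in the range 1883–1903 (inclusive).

4

Years divisible by 4 in [1883, 1903]: 1884, 1888, 1892, 1896, 1900.
Of these, 1900 is divisible by 100 but not 400, so not leap.
Leap years: 5 − 1 = 4.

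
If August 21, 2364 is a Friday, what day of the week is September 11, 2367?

Monday

August 21, 2364 → August 21, 2365: 365 days.
August 21, 2365 → August 21, 2366: 365 days.
August 21, 2366 → August 21, 2367: 365 days.
August 2367: 31 − 21 = 10 days remain.
September 1–11, 2367: 11 days.
Residual: 21 days.
Total: 1116 days.
1116 mod 7 = 3, so 3 days after Friday is Monday.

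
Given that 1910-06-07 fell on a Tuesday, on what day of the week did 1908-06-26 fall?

Friday

Count forward from the earlier date (June 26, 1908) to the later (June 7, 1910):
June 1908: 30 − 26 = 4 days remain.
Then 23 full months totalling 700 days.
June 1–7, 1910: 7 days.
Total: 4 + 700 + 7 = 711 days.
711 mod 7 = 4, so 4 days before Tuesday is Friday.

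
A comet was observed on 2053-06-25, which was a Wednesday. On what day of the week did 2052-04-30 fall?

Tuesday

Count forward from the earlier date (April 30, 2052) to the later (June 25, 2053):
Day-of-year of April 30, 2052: 121.
Day-of-year of June 25, 2053: 176.
2052 has 366 days, so 366 − 121 = 245 days remain in 2052.
Total: 245 + 176 = 421 days.
421 mod 7 = 1, so 1 day before Wednesday is Tuesday.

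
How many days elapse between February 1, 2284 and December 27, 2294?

3982

From February 1, 2284 to February 1, 2294: 10 years, of which 3 contain a Feb 29 — 7×365 + 3×366 = 3653 days.
February 2294: 28 − 1 = 27 days remain (2294 is not a leap year, so February has 28 days).
Then 9 full months totalling 275 days.
December 1–27, 2294: 27 days.
Residual: 329 days.
Total: 3982 days.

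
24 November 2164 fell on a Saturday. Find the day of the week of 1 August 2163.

Count forward from the earlier date (August 1, 2163) to the later (November 24, 2164):
August 1, 2163 → August 1, 2164: 366 days (2164 is a leap year).
August 2164: 31 − 1 = 30 days remain.
Then September (30), October (31): 30 + 31 = 61 days.
November 1–24, 2164: 24 days.
Residual: 115 days.
Total: 481 days.
481 mod 7 = 5, so 5 days before Saturday is Monday.

Monday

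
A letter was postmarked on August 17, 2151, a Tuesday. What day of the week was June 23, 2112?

Count forward from the earlier date (June 23, 2112) to the later (August 17, 2151):
From June 23, 2112 to June 23, 2151: 39 years, of which 9 contain a Feb 29 — 30×365 + 9×366 = 14244 days.
June 2151: 30 − 23 = 7 days remain.
Then July (31): 31 days.
August 1–17, 2151: 17 days.
Residual: 55 days.
Total: 14299 days.
14299 mod 7 = 5, so 5 days before Tuesday is Thursday.

Thursday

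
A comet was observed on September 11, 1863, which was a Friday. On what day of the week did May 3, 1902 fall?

Saturday

From September 11, 1863 to September 11, 1901: 38 years, of which 9 contain a Feb 29 — 29×365 + 9×366 = 13879 days.
(1900 is not a leap year (divisible by 100 but not 400).)
September 1901: 30 − 11 = 19 days remain.
Then October (31), November (30), December (31), January (31), February 1902 (28), March (31), April (30): 31 + 30 + 31 + 31 + 28 + 31 + 30 = 212 days.
May 1–3, 1902: 3 days.
Residual: 234 days.
Total: 14113 days.
14113 mod 7 = 1, so 1 day after Friday is Saturday.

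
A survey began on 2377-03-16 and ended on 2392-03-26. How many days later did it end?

From March 16, 2377 to March 16, 2392: 15 years, of which 4 contain a Feb 29 — 11×365 + 4×366 = 5479 days.
Within March 2392: 26 − 16 = 10 days.
Total: 5489 days.

5489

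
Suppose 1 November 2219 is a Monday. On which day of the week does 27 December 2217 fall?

Saturday

Count forward from the earlier date (December 27, 2217) to the later (November 1, 2219):
Day-of-year of December 27, 2217: 361.
Day-of-year of November 1, 2219: 305.
2217 has 365 days, so 365 − 361 = 4 days remain in 2217.
Full years: 2218: 365. Sum = 365.
Total: 4 + 365 + 305 = 674 days.
674 mod 7 = 2, so 2 days before Monday is Saturday.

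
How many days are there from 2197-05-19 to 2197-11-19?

May 2197: 31 − 19 = 12 days remain.
Then June (30), July (31), August (31), September (30), October (31): 30 + 31 + 31 + 30 + 31 = 153 days.
November 1–19, 2197: 19 days.
Total: 12 + 153 + 19 = 184 days.

184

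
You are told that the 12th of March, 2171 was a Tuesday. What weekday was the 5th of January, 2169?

Count forward from the earlier date (January 5, 2169) to the later (March 12, 2171):
Day-of-year of January 5, 2169: 5.
Day-of-year of March 12, 2171: 71.
2169 has 365 days, so 365 − 5 = 360 days remain in 2169.
Full years: 2170: 365. Sum = 365.
Total: 360 + 365 + 71 = 796 days.
796 mod 7 = 5, so 5 days before Tuesday is Thursday.

Thursday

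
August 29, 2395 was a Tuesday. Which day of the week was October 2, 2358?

Count forward from the earlier date (October 2, 2358) to the later (August 29, 2395):
From October 2, 2358 to October 2, 2394: 36 years, of which 9 contain a Feb 29 — 27×365 + 9×366 = 13149 days.
October 2394: 31 − 2 = 29 days remain.
Then 9 full months totalling 273 days.
August 1–29, 2395: 29 days.
Residual: 331 days.
Total: 13480 days.
13480 mod 7 = 5, so 5 days before Tuesday is Thursday.

Thursday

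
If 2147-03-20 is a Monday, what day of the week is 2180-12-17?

Sunday

From March 20, 2147 to March 20, 2180: 33 years, of which 9 contain a Feb 29 — 24×365 + 9×366 = 12054 days.
March 2180: 31 − 20 = 11 days remain.
Then April (30), May (31), June (30), July (31), August (31), September (30), October (31), November (30): 30 + 31 + 30 + 31 + 31 + 30 + 31 + 30 = 244 days.
December 1–17, 2180: 17 days.
Residual: 272 days.
Total: 12326 days.
12326 mod 7 = 6, so 6 days after Monday is Sunday.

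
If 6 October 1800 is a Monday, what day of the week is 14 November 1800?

Friday

October 1800: 31 − 6 = 25 days remain.
November 1–14, 1800: 14 days.
Total: 25 + 14 = 39 days.
39 mod 7 = 4, so 4 days after Monday is Friday.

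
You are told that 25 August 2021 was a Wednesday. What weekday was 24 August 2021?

Tuesday

Count forward from the earlier date (August 24, 2021) to the later (August 25, 2021):
Within August 2021: 25 − 24 = 1 day.
1 mod 7 = 1, so 1 day before Wednesday is Tuesday.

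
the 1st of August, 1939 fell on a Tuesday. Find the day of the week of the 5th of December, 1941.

Friday

Day-of-year of August 1, 1939: 213.
Day-of-year of December 5, 1941: 339.
1939 has 365 days, so 365 − 213 = 152 days remain in 1939.
Full years: 1940: 366. Sum = 366.
Total: 152 + 366 + 339 = 857 days.
857 mod 7 = 3, so 3 days after Tuesday is Friday.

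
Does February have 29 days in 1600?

Yes

1600 is a leap year (divisible by 400).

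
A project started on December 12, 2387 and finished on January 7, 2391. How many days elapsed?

Day-of-year of December 12, 2387: 346.
Day-of-year of January 7, 2391: 7.
2387 has 365 days, so 365 − 346 = 19 days remain in 2387.
Full years: 2388: 366; 2389: 365; 2390: 365. Sum = 1096.
Total: 19 + 1096 + 7 = 1122 days.

1122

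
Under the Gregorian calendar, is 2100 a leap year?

No

2100 is not a leap year (divisible by 100 but not 400).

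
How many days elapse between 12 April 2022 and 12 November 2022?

April 2022: 30 − 12 = 18 days remain.
Then May (31), June (30), July (31), August (31), September (30), October (31): 31 + 30 + 31 + 31 + 30 + 31 = 184 days.
November 1–12, 2022: 12 days.
Total: 18 + 184 + 12 = 214 days.

214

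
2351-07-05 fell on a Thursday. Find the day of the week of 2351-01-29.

Monday

Count forward from the earlier date (January 29, 2351) to the later (July 5, 2351):
January 2351: 31 − 29 = 2 days remain.
Then February 2351 (28), March (31), April (30), May (31), June (30): 28 + 31 + 30 + 31 + 30 = 150 days.
July 1–5, 2351: 5 days.
Total: 2 + 150 + 5 = 157 days.
157 mod 7 = 3, so 3 days before Thursday is Monday.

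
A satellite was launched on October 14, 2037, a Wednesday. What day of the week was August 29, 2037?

Saturday

Count forward from the earlier date (August 29, 2037) to the later (October 14, 2037):
August 2037: 31 − 29 = 2 days remain.
Then September (30): 30 days.
October 1–14, 2037: 14 days.
Total: 2 + 30 + 14 = 46 days.
46 mod 7 = 4, so 4 days before Wednesday is Saturday.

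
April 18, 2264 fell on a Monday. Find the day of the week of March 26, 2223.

Count forward from the earlier date (March 26, 2223) to the later (April 18, 2264):
From March 26, 2223 to March 26, 2264: 41 years, of which 11 contain a Feb 29 — 30×365 + 11×366 = 14976 days.
March 2264: 31 − 26 = 5 days remain.
April 1–18, 2264: 18 days.
Residual: 23 days.
Total: 14999 days.
14999 mod 7 = 5, so 5 days before Monday is Wednesday.

Wednesday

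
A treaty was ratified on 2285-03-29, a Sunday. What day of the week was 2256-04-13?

Sunday

Count forward from the earlier date (April 13, 2256) to the later (March 29, 2285):
From April 13, 2256 to April 13, 2284: 28 years, of which 7 contain a Feb 29 — 21×365 + 7×366 = 10227 days.
April 2284: 30 − 13 = 17 days remain.
Then 10 full months totalling 304 days.
March 1–29, 2285: 29 days.
Residual: 350 days.
Total: 10577 days.
10577 is a multiple of 7, so 2256-04-13 falls on the same weekday: Sunday.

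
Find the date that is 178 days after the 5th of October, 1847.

the 31st of March, 1848

Count 178 days after October 5, 1847:
Day-of-year of October 5, 1847: 278.
Day-of-year of March 31, 1848: 91.
1847 has 365 days, so 365 − 278 = 87 days remain in 1847.
Total: 87 + 91 = 178 days.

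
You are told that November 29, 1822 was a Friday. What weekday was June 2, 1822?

Count forward from the earlier date (June 2, 1822) to the later (November 29, 1822):
June 1822: 30 − 2 = 28 days remain.
Then July (31), August (31), September (30), October (31): 31 + 31 + 30 + 31 = 123 days.
November 1–29, 1822: 29 days.
Total: 28 + 123 + 29 = 180 days.
180 mod 7 = 5, so 5 days before Friday is Sunday.

Sunday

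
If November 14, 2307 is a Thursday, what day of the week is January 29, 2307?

Tuesday

Count forward from the earlier date (January 29, 2307) to the later (November 14, 2307):
January 2307: 31 − 29 = 2 days remain.
Then 9 full months totalling 273 days.
November 1–14, 2307: 14 days.
Total: 2 + 273 + 14 = 289 days.
289 mod 7 = 2, so 2 days before Thursday is Tuesday.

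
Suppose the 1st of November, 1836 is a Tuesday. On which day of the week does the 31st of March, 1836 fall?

Count forward from the earlier date (March 31, 1836) to the later (November 1, 1836):
March 1836: 31 − 31 = 0 days remain.
Then April (30), May (31), June (30), July (31), August (31), September (30), October (31): 30 + 31 + 30 + 31 + 31 + 30 + 31 = 214 days.
November 1, 1836: 1 day.
Total: 0 + 214 + 1 = 215 days.
215 mod 7 = 5, so 5 days before Tuesday is Thursday.

Thursday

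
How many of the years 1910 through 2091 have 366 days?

Years divisible by 4: 1912, 1916, …, 2088 — 45 in all.
2000 is divisible by 400, so still leap.
No century exceptions apply. Count: 45.

45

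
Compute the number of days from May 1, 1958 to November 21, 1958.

May 1958: 31 − 1 = 30 days remain.
Then June (30), July (31), August (31), September (30), October (31): 30 + 31 + 31 + 30 + 31 = 153 days.
November 1–21, 1958: 21 days.
Total: 30 + 153 + 21 = 204 days.

204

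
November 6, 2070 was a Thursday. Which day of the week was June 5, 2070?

Thursday

Count forward from the earlier date (June 5, 2070) to the later (November 6, 2070):
June 2070: 30 − 5 = 25 days remain.
Then July (31), August (31), September (30), October (31): 31 + 31 + 30 + 31 = 123 days.
November 1–6, 2070: 6 days.
Total: 25 + 123 + 6 = 154 days.
154 is a multiple of 7, so June 5, 2070 falls on the same weekday: Thursday.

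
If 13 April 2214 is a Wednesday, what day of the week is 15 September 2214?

Thursday

April 2214: 30 − 13 = 17 days remain.
Then May (31), June (30), July (31), August (31): 31 + 30 + 31 + 31 = 123 days.
September 1–15, 2214: 15 days.
Total: 17 + 123 + 15 = 155 days.
155 mod 7 = 1, so 1 day after Wednesday is Thursday.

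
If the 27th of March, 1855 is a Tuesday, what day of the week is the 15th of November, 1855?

March 1855: 31 − 27 = 4 days remain.
Then April (30), May (31), June (30), July (31), August (31), September (30), October (31): 30 + 31 + 30 + 31 + 31 + 30 + 31 = 214 days.
November 1–15, 1855: 15 days.
Total: 4 + 214 + 15 = 233 days.
233 mod 7 = 2, so 2 days after Tuesday is Thursday.

Thursday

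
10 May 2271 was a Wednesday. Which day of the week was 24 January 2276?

Monday

May 10, 2271 → May 10, 2272: 366 days (2272 is a leap year).
May 10, 2272 → May 10, 2273: 365 days.
May 10, 2273 → May 10, 2274: 365 days.
May 10, 2274 → May 10, 2275: 365 days.
May 2275: 31 − 10 = 21 days remain.
Then June (30), July (31), August (31), September (30), October (31), November (30), December (31): 30 + 31 + 31 + 30 + 31 + 30 + 31 = 214 days.
January 1–24, 2276: 24 days.
Residual: 259 days.
Total: 1720 days.
1720 mod 7 = 5, so 5 days after Wednesday is Monday.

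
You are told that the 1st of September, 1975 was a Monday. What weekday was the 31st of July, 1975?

Thursday

Count forward from the earlier date (July 31, 1975) to the later (September 1, 1975):
July 1975: 31 − 31 = 0 days remain.
Then August (31): 31 days.
September 1, 1975: 1 day.
Total: 0 + 31 + 1 = 32 days.
32 mod 7 = 4, so 4 days before Monday is Thursday.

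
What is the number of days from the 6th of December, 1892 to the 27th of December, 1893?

386

December 6, 1892 → December 6, 1893: 365 days.
Within December 1893: 27 − 6 = 21 days.
Total: 386 days.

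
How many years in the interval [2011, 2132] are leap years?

30

Years divisible by 4: 2012, 2016, …, 2132 — 31 in all.
Of these, 2100 is divisible by 100 but not 400, so not leap.
Leap years: 31 − 1 = 30.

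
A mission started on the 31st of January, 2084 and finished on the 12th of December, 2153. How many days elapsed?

From January 31, 2084 to January 31, 2153: 69 years, of which 17 contain a Feb 29 — 52×365 + 17×366 = 25202 days.
(2100 is not a leap year (divisible by 100 but not 400).)
January 2153: 31 − 31 = 0 days remain.
Then 10 full months totalling 303 days.
December 1–12, 2153: 12 days.
Residual: 315 days.
Total: 25517 days.

25517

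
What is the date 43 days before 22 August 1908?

10 July 1908

Count 43 days before August 22, 1908:
July 1908: 31 − 10 = 21 days remain.
August 1–22, 1908: 22 days.
Total: 21 + 22 = 43 days.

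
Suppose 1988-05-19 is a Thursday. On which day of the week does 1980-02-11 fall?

Monday

Count forward from the earlier date (February 11, 1980) to the later (May 19, 1988):
From February 11, 1980 to February 11, 1988: 8 years, of which 2 contain a Feb 29 — 6×365 + 2×366 = 2922 days.
February 1988: 29 − 11 = 18 days remain (1988 is a leap year, so February has 29 days).
Then March (31), April (30): 31 + 30 = 61 days.
May 1–19, 1988: 19 days.
Residual: 98 days.
Total: 3020 days.
3020 mod 7 = 3, so 3 days before Thursday is Monday.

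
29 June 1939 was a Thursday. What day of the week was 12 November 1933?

Sunday

Count forward from the earlier date (November 12, 1933) to the later (June 29, 1939):
Day-of-year of November 12, 1933: 316.
Day-of-year of June 29, 1939: 180.
1933 has 365 days, so 365 − 316 = 49 days remain in 1933.
Full years: 1934: 365; 1935: 365; 1936: 366; 1937: 365; 1938: 365. Sum = 1826.
Total: 49 + 1826 + 180 = 2055 days.
2055 mod 7 = 4, so 4 days before Thursday is Sunday.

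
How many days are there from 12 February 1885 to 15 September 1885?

215

February 1885: 28 − 12 = 16 days remain (1885 is not a leap year, so February has 28 days).
Then March (31), April (30), May (31), June (30), July (31), August (31): 31 + 30 + 31 + 30 + 31 + 31 = 184 days.
September 1–15, 1885: 15 days.
Total: 16 + 184 + 15 = 215 days.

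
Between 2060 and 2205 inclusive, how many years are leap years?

35

Years divisible by 4: 2060, 2064, …, 2204 — 37 in all.
Of these, 2100, 2200 are divisible by 100 but not 400, so not leap.
Leap years: 37 − 2 = 35.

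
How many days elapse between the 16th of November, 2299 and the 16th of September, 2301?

669

November 16, 2299 → November 16, 2300: 365 days (2300 is not a leap year (divisible by 100 but not 400)).
November 2300: 30 − 16 = 14 days remain.
Then 9 full months totalling 274 days.
September 1–16, 2301: 16 days.
Residual: 304 days.
Total: 669 days.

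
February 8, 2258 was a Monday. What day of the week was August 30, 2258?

Monday

February 2258: 28 − 8 = 20 days remain (2258 is not a leap year, so February has 28 days).
Then March (31), April (30), May (31), June (30), July (31): 31 + 30 + 31 + 30 + 31 = 153 days.
August 1–30, 2258: 30 days.
Total: 20 + 153 + 30 = 203 days.
203 is a multiple of 7, so August 30, 2258 falls on the same weekday: Monday.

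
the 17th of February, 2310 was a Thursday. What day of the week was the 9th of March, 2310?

February 2310: 28 − 17 = 11 days remain (2310 is not a leap year, so February has 28 days).
March 1–9, 2310: 9 days.
Total: 11 + 9 = 20 days.
20 mod 7 = 6, so 6 days after Thursday is Wednesday.

Wednesday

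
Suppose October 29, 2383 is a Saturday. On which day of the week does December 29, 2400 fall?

Day-of-year of October 29, 2383: 302.
Day-of-year of December 29, 2400: 364.
2383 has 365 days, so 365 − 302 = 63 days remain in 2383.
Full years 2384–2399: 12 common + 4 leap = 12×365 + 4×366 = 5844 days.
Total: 63 + 5844 + 364 = 6271 days.
6271 mod 7 = 6, so 6 days after Saturday is Friday.

Friday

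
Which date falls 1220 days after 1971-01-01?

1974-05-05

Count 1220 days after January 1, 1971:
Day-of-year of January 1, 1971: 1.
Day-of-year of May 5, 1974: 125.
1971 has 365 days, so 365 − 1 = 364 days remain in 1971.
Full years: 1972: 366; 1973: 365. Sum = 731.
Total: 364 + 731 + 125 = 1220 days.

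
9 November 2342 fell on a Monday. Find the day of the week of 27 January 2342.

Tuesday

Count forward from the earlier date (January 27, 2342) to the later (November 9, 2342):
January 2342: 31 − 27 = 4 days remain.
Then 9 full months totalling 273 days.
November 1–9, 2342: 9 days.
Total: 4 + 273 + 9 = 286 days.
286 mod 7 = 6, so 6 days before Monday is Tuesday.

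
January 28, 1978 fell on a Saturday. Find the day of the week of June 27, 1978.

January 1978: 31 − 28 = 3 days remain.
Then February 1978 (28), March (31), April (30), May (31): 28 + 31 + 30 + 31 = 120 days.
June 1–27, 1978: 27 days.
Total: 3 + 120 + 27 = 150 days.
150 mod 7 = 3, so 3 days after Saturday is Tuesday.

Tuesday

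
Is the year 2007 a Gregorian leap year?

No

2007 is not a leap year.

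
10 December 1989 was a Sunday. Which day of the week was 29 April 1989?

Saturday

Count forward from the earlier date (April 29, 1989) to the later (December 10, 1989):
April 1989: 30 − 29 = 1 day remains.
Then May (31), June (30), July (31), August (31), September (30), October (31), November (30): 31 + 30 + 31 + 31 + 30 + 31 + 30 = 214 days.
December 1–10, 1989: 10 days.
Total: 1 + 214 + 10 = 225 days.
225 mod 7 = 1, so 1 day before Sunday is Saturday.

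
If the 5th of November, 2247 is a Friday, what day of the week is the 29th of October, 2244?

Count forward from the earlier date (October 29, 2244) to the later (November 5, 2247):
October 29, 2244 → October 29, 2245: 365 days.
October 29, 2245 → October 29, 2246: 365 days.
October 29, 2246 → October 29, 2247: 365 days.
October 2247: 31 − 29 = 2 days remain.
November 1–5, 2247: 5 days.
Residual: 7 days.
Total: 1102 days.
1102 mod 7 = 3, so 3 days before Friday is Tuesday.

Tuesday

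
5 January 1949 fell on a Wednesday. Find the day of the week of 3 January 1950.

January 1949: 31 − 5 = 26 days remain.
Then 11 full months totalling 334 days.
January 1–3, 1950: 3 days.
Residual: 363 days.
Total: 363 days.
363 mod 7 = 6, so 6 days after Wednesday is Tuesday.

Tuesday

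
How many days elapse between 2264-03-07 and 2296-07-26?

From March 7, 2264 to March 7, 2296: 32 years, of which 8 contain a Feb 29 — 24×365 + 8×366 = 11688 days.
March 2296: 31 − 7 = 24 days remain.
Then April (30), May (31), June (30): 30 + 31 + 30 = 91 days.
July 1–26, 2296: 26 days.
Residual: 141 days.
Total: 11829 days.

11829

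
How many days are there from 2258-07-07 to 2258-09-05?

July 2258: 31 − 7 = 24 days remain.
Then August (31): 31 days.
September 1–5, 2258: 5 days.
Total: 24 + 31 + 5 = 60 days.

60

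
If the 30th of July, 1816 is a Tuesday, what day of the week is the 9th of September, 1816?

Monday

July 1816: 31 − 30 = 1 day remains.
Then August (31): 31 days.
September 1–9, 1816: 9 days.
Total: 1 + 31 + 9 = 41 days.
41 mod 7 = 6, so 6 days after Tuesday is Monday.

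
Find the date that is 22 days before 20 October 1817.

28 September 1817

Count 22 days before October 20, 1817:
September 1817: 30 − 28 = 2 days remain.
October 1–20, 1817: 20 days.
Total: 2 + 20 = 22 days.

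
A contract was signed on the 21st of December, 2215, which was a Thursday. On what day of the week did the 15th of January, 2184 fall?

Count forward from the earlier date (January 15, 2184) to the later (December 21, 2215):
Day-of-year of January 15, 2184: 15.
Day-of-year of December 21, 2215: 355.
2184 has 366 days, so 366 − 15 = 351 days remain in 2184.
Full years 2185–2214: 24 common + 6 leap = 24×365 + 6×366 = 10956 days.
Total: 351 + 10956 + 355 = 11662 days.
11662 is a multiple of 7, so the 15th of January, 2184 falls on the same weekday: Thursday.

Thursday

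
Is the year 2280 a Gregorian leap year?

Yes

2280 is a leap year.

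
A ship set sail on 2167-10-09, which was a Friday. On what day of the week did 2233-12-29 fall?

Day-of-year of October 9, 2167: 282.
Day-of-year of December 29, 2233: 363.
2167 has 365 days, so 365 − 282 = 83 days remain in 2167.
Full years 2168–2232: 49 common + 16 leap = 49×365 + 16×366 = 23741 days.
Total: 83 + 23741 + 363 = 24187 days.
24187 mod 7 = 2, so 2 days after Friday is Sunday.

Sunday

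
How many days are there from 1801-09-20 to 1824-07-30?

Day-of-year of September 20, 1801: 263.
Day-of-year of July 30, 1824: 212.
1801 has 365 days, so 365 − 263 = 102 days remain in 1801.
Full years 1802–1823: 17 common + 5 leap = 17×365 + 5×366 = 8035 days.
Total: 102 + 8035 + 212 = 8349 days.

8349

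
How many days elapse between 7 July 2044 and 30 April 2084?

Day-of-year of July 7, 2044: 189.
Day-of-year of April 30, 2084: 121.
2044 has 366 days, so 366 − 189 = 177 days remain in 2044.
Full years 2045–2083: 30 common + 9 leap = 30×365 + 9×366 = 14244 days.
Total: 177 + 14244 + 121 = 14542 days.

14542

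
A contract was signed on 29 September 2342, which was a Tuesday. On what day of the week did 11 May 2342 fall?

Count forward from the earlier date (May 11, 2342) to the later (September 29, 2342):
May 2342: 31 − 11 = 20 days remain.
Then June (30), July (31), August (31): 30 + 31 + 31 = 92 days.
September 1–29, 2342: 29 days.
Total: 20 + 92 + 29 = 141 days.
141 mod 7 = 1, so 1 day before Tuesday is Monday.

Monday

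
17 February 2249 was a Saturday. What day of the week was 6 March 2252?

February 17, 2249 → February 17, 2250: 365 days.
February 17, 2250 → February 17, 2251: 365 days.
February 17, 2251 → February 17, 2252: 365 days.
February 2252: 29 − 17 = 12 days remain (2252 is a leap year, so February has 29 days).
March 1–6, 2252: 6 days.
Residual: 18 days.
Total: 1113 days.
1113 is a multiple of 7, so 6 March 2252 falls on the same weekday: Saturday.

Saturday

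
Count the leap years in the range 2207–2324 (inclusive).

29

Years divisible by 4: 2208, 2212, …, 2324 — 30 in all.
Of these, 2300 is divisible by 100 but not 400, so not leap.
Leap years: 30 − 1 = 29.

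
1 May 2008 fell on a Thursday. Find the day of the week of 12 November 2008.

Wednesday

May 2008: 31 − 1 = 30 days remain.
Then June (30), July (31), August (31), September (30), October (31): 30 + 31 + 31 + 30 + 31 = 153 days.
November 1–12, 2008: 12 days.
Total: 30 + 153 + 12 = 195 days.
195 mod 7 = 6, so 6 days after Thursday is Wednesday.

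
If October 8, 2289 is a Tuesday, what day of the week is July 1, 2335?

Day-of-year of October 8, 2289: 281.
Day-of-year of July 1, 2335: 182.
2289 has 365 days, so 365 − 281 = 84 days remain in 2289.
Full years 2290–2334: 35 common + 10 leap = 35×365 + 10×366 = 16435 days.
Total: 84 + 16435 + 182 = 16701 days.
16701 mod 7 = 6, so 6 days after Tuesday is Monday.

Monday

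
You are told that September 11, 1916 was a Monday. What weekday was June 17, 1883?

Count forward from the earlier date (June 17, 1883) to the later (September 11, 1916):
Day-of-year of June 17, 1883: 168.
Day-of-year of September 11, 1916: 255.
1883 has 365 days, so 365 − 168 = 197 days remain in 1883.
Full years 1884–1915: 25 common + 7 leap = 25×365 + 7×366 = 11687 days.
Total: 197 + 11687 + 255 = 12139 days.
12139 mod 7 = 1, so 1 day before Monday is Sunday.

Sunday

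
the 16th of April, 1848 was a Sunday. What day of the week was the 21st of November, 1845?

Count forward from the earlier date (November 21, 1845) to the later (April 16, 1848):
November 21, 1845 → November 21, 1846: 365 days.
November 21, 1846 → November 21, 1847: 365 days.
November 1847: 30 − 21 = 9 days remain.
Then December (31), January (31), February 1848 (29), March (31): 31 + 31 + 29 + 31 = 122 days.
April 1–16, 1848: 16 days.
Residual: 147 days.
Total: 877 days.
877 mod 7 = 2, so 2 days before Sunday is Friday.

Friday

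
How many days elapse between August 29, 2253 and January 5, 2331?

28252

From August 29, 2253 to August 29, 2330: 77 years, of which 18 contain a Feb 29 — 59×365 + 18×366 = 28123 days.
(2300 is not a leap year (divisible by 100 but not 400).)
August 2330: 31 − 29 = 2 days remain.
Then September (30), October (31), November (30), December (31): 30 + 31 + 30 + 31 = 122 days.
January 1–5, 2331: 5 days.
Residual: 129 days.
Total: 28252 days.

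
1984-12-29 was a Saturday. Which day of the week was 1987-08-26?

Day-of-year of December 29, 1984: 364.
Day-of-year of August 26, 1987: 238.
1984 has 366 days, so 366 − 364 = 2 days remain in 1984.
Full years: 1985: 365; 1986: 365. Sum = 730.
Total: 2 + 730 + 238 = 970 days.
970 mod 7 = 4, so 4 days after Saturday is Wednesday.

Wednesday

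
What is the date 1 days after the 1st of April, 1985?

the 2nd of April, 1985

Count 1 days after April 1, 1985:
Within April 1985: 2 − 1 = 1 day.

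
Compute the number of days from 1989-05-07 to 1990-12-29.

Day-of-year of May 7, 1989: 127.
Day-of-year of December 29, 1990: 363.
1989 has 365 days, so 365 − 127 = 238 days remain in 1989.
Total: 238 + 363 = 601 days.

601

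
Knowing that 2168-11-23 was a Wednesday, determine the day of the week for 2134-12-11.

Count forward from the earlier date (December 11, 2134) to the later (November 23, 2168):
From December 11, 2134 to December 11, 2167: 33 years, of which 8 contain a Feb 29 — 25×365 + 8×366 = 12053 days.
December 2167: 31 − 11 = 20 days remain.
Then 10 full months totalling 305 days.
November 1–23, 2168: 23 days.
Residual: 348 days.
Total: 12401 days.
12401 mod 7 = 4, so 4 days before Wednesday is Saturday.

Saturday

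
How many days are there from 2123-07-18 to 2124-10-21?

461

July 2123: 31 − 18 = 13 days remain.
Then 14 full months totalling 427 days.
October 1–21, 2124: 21 days.
Total: 13 + 427 + 21 = 461 days.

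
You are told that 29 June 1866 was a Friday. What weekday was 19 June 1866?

Tuesday

Count forward from the earlier date (June 19, 1866) to the later (June 29, 1866):
Within June 1866: 29 − 19 = 10 days.
10 mod 7 = 3, so 3 days before Friday is Tuesday.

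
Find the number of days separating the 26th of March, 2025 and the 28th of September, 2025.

186

March 2025: 31 − 26 = 5 days remain.
Then April (30), May (31), June (30), July (31), August (31): 30 + 31 + 30 + 31 + 31 = 153 days.
September 1–28, 2025: 28 days.
Total: 5 + 153 + 28 = 186 days.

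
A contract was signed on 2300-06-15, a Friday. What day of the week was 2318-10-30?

Wednesday

From June 15, 2300 to June 15, 2318: 18 years, of which 4 contain a Feb 29 — 14×365 + 4×366 = 6574 days.
June 2318: 30 − 15 = 15 days remain.
Then July (31), August (31), September (30): 31 + 31 + 30 = 92 days.
October 1–30, 2318: 30 days.
Residual: 137 days.
Total: 6711 days.
6711 mod 7 = 5, so 5 days after Friday is Wednesday.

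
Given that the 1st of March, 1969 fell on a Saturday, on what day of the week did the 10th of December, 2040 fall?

Day-of-year of March 1, 1969: 60.
Day-of-year of December 10, 2040: 345.
1969 has 365 days, so 365 − 60 = 305 days remain in 1969.
Full years 1970–2039: 53 common + 17 leap = 53×365 + 17×366 = 25567 days.
Total: 305 + 25567 + 345 = 26217 days.
26217 mod 7 = 2, so 2 days after Saturday is Monday.

Monday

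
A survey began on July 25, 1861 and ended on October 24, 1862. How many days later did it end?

456

July 1861: 31 − 25 = 6 days remain.
Then 14 full months totalling 426 days.
October 1–24, 1862: 24 days.
Total: 6 + 426 + 24 = 456 days.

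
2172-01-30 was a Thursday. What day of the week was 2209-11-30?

Thursday

From January 30, 2172 to January 30, 2209: 37 years, of which 9 contain a Feb 29 — 28×365 + 9×366 = 13514 days.
(2200 is not a leap year (divisible by 100 but not 400).)
January 2209: 31 − 30 = 1 day remains.
Then 9 full months totalling 273 days.
November 1–30, 2209: 30 days.
Residual: 304 days.
Total: 13818 days.
13818 is a multiple of 7, so 2209-11-30 falls on the same weekday: Thursday.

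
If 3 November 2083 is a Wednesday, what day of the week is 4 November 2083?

Within November 2083: 4 − 3 = 1 day.
1 mod 7 = 1, so 1 day after Wednesday is Thursday.

Thursday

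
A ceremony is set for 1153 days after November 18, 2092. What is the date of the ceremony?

January 15, 2096

Count 1153 days after November 18, 2092:
Day-of-year of November 18, 2092: 323.
Day-of-year of January 15, 2096: 15.
2092 has 366 days, so 366 − 323 = 43 days remain in 2092.
Full years: 2093: 365; 2094: 365; 2095: 365. Sum = 1095.
Total: 43 + 1095 + 15 = 1153 days.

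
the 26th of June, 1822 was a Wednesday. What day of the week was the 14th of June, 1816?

Count forward from the earlier date (June 14, 1816) to the later (June 26, 1822):
Day-of-year of June 14, 1816: 166.
Day-of-year of June 26, 1822: 177.
1816 has 366 days, so 366 − 166 = 200 days remain in 1816.
Full years: 1817: 365; 1818: 365; 1819: 365; 1820: 366; 1821: 365. Sum = 1826.
Total: 200 + 1826 + 177 = 2203 days.
2203 mod 7 = 5, so 5 days before Wednesday is Friday.

Friday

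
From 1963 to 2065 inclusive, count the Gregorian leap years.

Years divisible by 4: 1964, 1968, …, 2064 — 26 in all.
2000 is divisible by 400, so still leap.
No century exceptions apply. Count: 26.

26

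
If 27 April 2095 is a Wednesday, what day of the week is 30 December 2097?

April 27, 2095 → April 27, 2096: 366 days (2096 is a leap year).
April 27, 2096 → April 27, 2097: 365 days.
April 2097: 30 − 27 = 3 days remain.
Then May (31), June (30), July (31), August (31), September (30), October (31), November (30): 31 + 30 + 31 + 31 + 30 + 31 + 30 = 214 days.
December 1–30, 2097: 30 days.
Residual: 247 days.
Total: 978 days.
978 mod 7 = 5, so 5 days after Wednesday is Monday.

Monday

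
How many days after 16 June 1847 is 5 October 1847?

June 1847: 30 − 16 = 14 days remain.
Then July (31), August (31), September (30): 31 + 31 + 30 = 92 days.
October 1–5, 1847: 5 days.
Total: 14 + 92 + 5 = 111 days.

111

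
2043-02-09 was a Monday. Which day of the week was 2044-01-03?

Day-of-year of February 9, 2043: 40.
Day-of-year of January 3, 2044: 3.
2043 has 365 days, so 365 − 40 = 325 days remain in 2043.
Total: 325 + 3 = 328 days.
328 mod 7 = 6, so 6 days after Monday is Sunday.

Sunday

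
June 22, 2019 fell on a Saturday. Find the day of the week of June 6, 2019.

Count forward from the earlier date (June 6, 2019) to the later (June 22, 2019):
Within June 2019: 22 − 6 = 16 days.
16 mod 7 = 2, so 2 days before Saturday is Thursday.

Thursday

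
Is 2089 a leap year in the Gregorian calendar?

No

2089 is not a leap year.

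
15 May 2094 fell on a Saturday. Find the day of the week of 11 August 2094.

May 2094: 31 − 15 = 16 days remain.
Then June (30), July (31): 30 + 31 = 61 days.
August 1–11, 2094: 11 days.
Total: 16 + 61 + 11 = 88 days.
88 mod 7 = 4, so 4 days after Saturday is Wednesday.

Wednesday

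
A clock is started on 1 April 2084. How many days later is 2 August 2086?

853

April 1, 2084 → April 1, 2085: 365 days.
April 1, 2085 → April 1, 2086: 365 days.
April 2086: 30 − 1 = 29 days remain.
Then May (31), June (30), July (31): 31 + 30 + 31 = 92 days.
August 1–2, 2086: 2 days.
Residual: 123 days.
Total: 853 days.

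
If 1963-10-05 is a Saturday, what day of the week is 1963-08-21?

Wednesday

Count forward from the earlier date (August 21, 1963) to the later (October 5, 1963):
August 1963: 31 − 21 = 10 days remain.
Then September (30): 30 days.
October 1–5, 1963: 5 days.
Total: 10 + 30 + 5 = 45 days.
45 mod 7 = 3, so 3 days before Saturday is Wednesday.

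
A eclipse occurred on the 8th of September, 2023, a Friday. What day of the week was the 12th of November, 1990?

Count forward from the earlier date (November 12, 1990) to the later (September 8, 2023):
From November 12, 1990 to November 12, 2022: 32 years, of which 8 contain a Feb 29 — 24×365 + 8×366 = 11688 days.
(2000 is a leap year (divisible by 400).)
November 2022: 30 − 12 = 18 days remain.
Then 9 full months totalling 274 days.
September 1–8, 2023: 8 days.
Residual: 300 days.
Total: 11988 days.
11988 mod 7 = 4, so 4 days before Friday is Monday.

Monday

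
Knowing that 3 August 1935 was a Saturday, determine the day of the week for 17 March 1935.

Count forward from the earlier date (March 17, 1935) to the later (August 3, 1935):
March 1935: 31 − 17 = 14 days remain.
Then April (30), May (31), June (30), July (31): 30 + 31 + 30 + 31 = 122 days.
August 1–3, 1935: 3 days.
Total: 14 + 122 + 3 = 139 days.
139 mod 7 = 6, so 6 days before Saturday is Sunday.

Sunday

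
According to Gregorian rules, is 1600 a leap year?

Yes

1600 is a leap year (divisible by 400).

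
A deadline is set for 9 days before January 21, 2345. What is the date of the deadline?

January 12, 2345

Count 9 days before January 21, 2345:
Within January 2345: 21 − 12 = 9 days.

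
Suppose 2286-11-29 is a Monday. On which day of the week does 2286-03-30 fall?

Count forward from the earlier date (March 30, 2286) to the later (November 29, 2286):
March 2286: 31 − 30 = 1 day remains.
Then April (30), May (31), June (30), July (31), August (31), September (30), October (31): 30 + 31 + 30 + 31 + 31 + 30 + 31 = 214 days.
November 1–29, 2286: 29 days.
Total: 1 + 214 + 29 = 244 days.
244 mod 7 = 6, so 6 days before Monday is Tuesday.

Tuesday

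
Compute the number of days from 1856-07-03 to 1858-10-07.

826

July 3, 1856 → July 3, 1857: 365 days.
July 3, 1857 → July 3, 1858: 365 days.
July 1858: 31 − 3 = 28 days remain.
Then August (31), September (30): 31 + 30 = 61 days.
October 1–7, 1858: 7 days.
Residual: 96 days.
Total: 826 days.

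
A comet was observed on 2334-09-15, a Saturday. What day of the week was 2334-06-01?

Count forward from the earlier date (June 1, 2334) to the later (September 15, 2334):
June 2334: 30 − 1 = 29 days remain.
Then July (31), August (31): 31 + 31 = 62 days.
September 1–15, 2334: 15 days.
Total: 29 + 62 + 15 = 106 days.
106 mod 7 = 1, so 1 day before Saturday is Friday.

Friday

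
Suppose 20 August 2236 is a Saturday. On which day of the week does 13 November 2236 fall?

August 2236: 31 − 20 = 11 days remain.
Then September (30), October (31): 30 + 31 = 61 days.
November 1–13, 2236: 13 days.
Total: 11 + 61 + 13 = 85 days.
85 mod 7 = 1, so 1 day after Saturday is Sunday.

Sunday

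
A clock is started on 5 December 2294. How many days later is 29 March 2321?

From December 5, 2294 to December 5, 2320: 26 years, of which 6 contain a Feb 29 — 20×365 + 6×366 = 9496 days.
(2300 is not a leap year (divisible by 100 but not 400).)
December 2320: 31 − 5 = 26 days remain.
Then January (31), February 2321 (28): 31 + 28 = 59 days.
March 1–29, 2321: 29 days.
Residual: 114 days.
Total: 9610 days.

9610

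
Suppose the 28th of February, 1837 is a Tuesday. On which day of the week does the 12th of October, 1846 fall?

Monday

From February 28, 1837 to February 28, 1846: 9 years, of which 2 contain a Feb 29 — 7×365 + 2×366 = 3287 days.
February 1846: 28 − 28 = 0 days remain (1846 is not a leap year, so February has 28 days).
Then March (31), April (30), May (31), June (30), July (31), August (31), September (30): 31 + 30 + 31 + 30 + 31 + 31 + 30 = 214 days.
October 1–12, 1846: 12 days.
Residual: 226 days.
Total: 3513 days.
3513 mod 7 = 6, so 6 days after Tuesday is Monday.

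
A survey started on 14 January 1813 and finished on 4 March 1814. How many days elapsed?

414

Day-of-year of January 14, 1813: 14.
Day-of-year of March 4, 1814: 63.
1813 has 365 days, so 365 − 14 = 351 days remain in 1813.
Total: 351 + 63 = 414 days.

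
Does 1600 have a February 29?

Yes

1600 is a leap year (divisible by 400).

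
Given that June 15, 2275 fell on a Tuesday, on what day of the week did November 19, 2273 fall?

Count forward from the earlier date (November 19, 2273) to the later (June 15, 2275):
November 19, 2273 → November 19, 2274: 365 days.
November 2274: 30 − 19 = 11 days remain.
Then December (31), January (31), February 2275 (28), March (31), April (30), May (31): 31 + 31 + 28 + 31 + 30 + 31 = 182 days.
June 1–15, 2275: 15 days.
Residual: 208 days.
Total: 573 days.
573 mod 7 = 6, so 6 days before Tuesday is Wednesday.

Wednesday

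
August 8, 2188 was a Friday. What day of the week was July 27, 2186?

Thursday

Count forward from the earlier date (July 27, 2186) to the later (August 8, 2188):
Day-of-year of July 27, 2186: 208.
Day-of-year of August 8, 2188: 221.
2186 has 365 days, so 365 − 208 = 157 days remain in 2186.
Full years: 2187: 365. Sum = 365.
Total: 157 + 365 + 221 = 743 days.
743 mod 7 = 1, so 1 day before Friday is Thursday.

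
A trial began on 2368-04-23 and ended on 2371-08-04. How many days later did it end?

April 23, 2368 → April 23, 2369: 365 days.
April 23, 2369 → April 23, 2370: 365 days.
April 23, 2370 → April 23, 2371: 365 days.
April 2371: 30 − 23 = 7 days remain.
Then May (31), June (30), July (31): 31 + 30 + 31 = 92 days.
August 1–4, 2371: 4 days.
Residual: 103 days.
Total: 1198 days.

1198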